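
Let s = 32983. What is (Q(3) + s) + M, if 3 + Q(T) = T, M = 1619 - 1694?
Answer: 32908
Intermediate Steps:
M = -75
Q(T) = -3 + T
(Q(3) + s) + M = ((-3 + 3) + 32983) - 75 = (0 + 32983) - 75 = 32983 - 75 = 32908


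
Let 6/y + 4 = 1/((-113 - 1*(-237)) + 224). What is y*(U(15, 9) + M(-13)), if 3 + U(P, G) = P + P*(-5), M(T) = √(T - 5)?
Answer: 131544/1391 - 6264*I*√2/1391 ≈ 94.568 - 6.3685*I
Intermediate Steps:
y = -2088/1391 (y = 6/(-4 + 1/((-113 - 1*(-237)) + 224)) = 6/(-4 + 1/((-113 + 237) + 224)) = 6/(-4 + 1/(124 + 224)) = 6/(-4 + 1/348) = 6/(-1391/348) = 6*(-348/1391) = -2088/1391 ≈ -1.5011)
M(T) = √(-5 + T)
U(P, G) = -3 - 4*P (U(P, G) = -3 + (P + P*(-5)) = -3 + (P - 5*P) = -3 - 4*P)
y*(U(15, 9) + M(-13)) = -2088*((-3 - 4*15) + √(-5 - 13))/1391 = -2088*((-3 - 60) + √(-18))/1391 = -2088*(-63 + 3*I*√2)/1391 = 131544/1391 - 6264*I*√2/1391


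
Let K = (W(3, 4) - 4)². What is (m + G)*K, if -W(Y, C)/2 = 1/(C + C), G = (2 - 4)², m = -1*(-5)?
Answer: 2601/16 ≈ 162.56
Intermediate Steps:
m = 5
G = 4 (G = (-2)² = 4)
W(Y, C) = -1/C (W(Y, C) = -2/(C + C) = -2*1/(2*C) = -1/C)
K = 289/16 (K = (-1/4 - 4)² = (-1*¼ - 4)² = (-¼ - 4)² = (-17/4)² = 289/16 ≈ 18.063)
(m + G)*K = (5 + 4)*(289/16) = 9*(289/16) = 2601/16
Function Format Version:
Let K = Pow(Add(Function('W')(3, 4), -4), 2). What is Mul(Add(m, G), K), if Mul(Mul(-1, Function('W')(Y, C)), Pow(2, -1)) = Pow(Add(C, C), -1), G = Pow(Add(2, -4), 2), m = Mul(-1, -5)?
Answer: Rational(2601, 16) ≈ 162.56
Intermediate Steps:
m = 5
G = 4 (G = Pow(-2, 2) = 4)
Function('W')(Y, C) = Mul(-1, Pow(C, -1)) (Function('W')(Y, C) = Mul(-2, Pow(Add(C, C), -1)) = Mul(-2, Pow(Mul(2, C), -1)) = Mul(-2, Mul(Rational(1, 2), Pow(C, -1))) = Mul(-1, Pow(C, -1)))
K = Rational(289, 16) (K = Pow(Add(Mul(-1, Pow(4, -1)), -4), 2) = Pow(Add(Mul(-1, Rational(1, 4)), -4), 2) = Pow(Add(Rational(-1, 4), -4), 2) = Pow(Rational(-17, 4), 2) = Rational(289, 16) ≈ 18.063)
Mul(Add(m, G), K) = Mul(Add(5, 4), Rational(289, 16)) = Mul(9, Rational(289, 16)) = Rational(2601, 16)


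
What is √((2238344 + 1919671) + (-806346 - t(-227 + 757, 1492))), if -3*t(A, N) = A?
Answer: √30166611/3 ≈ 1830.8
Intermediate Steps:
t(A, N) = -A/3
√((2238344 + 1919671) + (-806346 - t(-227 + 757, 1492))) = √((2238344 + 1919671) + (-806346 - (-1)*(-227 + 757)/3)) = √(4158015 + (-806346 - (-1)*530/3)) = √(4158015 + (-806346 - 1*(-530/3))) = √(4158015 + (-806346 + 530/3)) = √(4158015 - 2418508/3) = √(10055537/3) = √30166611/3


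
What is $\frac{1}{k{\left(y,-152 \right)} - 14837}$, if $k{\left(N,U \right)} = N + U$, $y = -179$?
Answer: $- \frac{1}{15168} \approx -6.5928 \cdot 10^{-5}$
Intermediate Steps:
$\frac{1}{k{\left(y,-152 \right)} - 14837} = \frac{1}{\left(-179 - 152\right) - 14837} = \frac{1}{-331 - 14837} = \frac{1}{-15168} = - \frac{1}{15168}$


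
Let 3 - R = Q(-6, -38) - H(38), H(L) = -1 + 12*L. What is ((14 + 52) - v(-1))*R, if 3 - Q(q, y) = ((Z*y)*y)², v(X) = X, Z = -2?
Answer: 558846933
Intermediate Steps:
Q(q, y) = 3 - 4*y⁴ (Q(q, y) = 3 - ((-2*y)*y)² = 3 - (-2*y²)² = 3 - 4*y⁴)
R = 8340999 (R = 3 - ((3 - 4*(-38)⁴) - (-1 + 12*38)) = 3 - ((3 - 4*2085136) - (-1 + 456)) = 3 - ((3 - 8340544) - 1*455) = 3 - (-8340541 - 455) = 3 - 1*(-8340996) = 3 + 8340996 = 8340999)
((14 + 52) - v(-1))*R = ((14 + 52) - 1*(-1))*8340999 = (66 + 1)*8340999 = 67*8340999 = 558846933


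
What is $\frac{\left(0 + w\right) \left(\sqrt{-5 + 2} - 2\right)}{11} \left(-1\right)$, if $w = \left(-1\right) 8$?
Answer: $- \frac{16}{11} + \frac{8 i \sqrt{3}}{11} \approx -1.4545 + 1.2597 i$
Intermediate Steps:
$w = -8$
$\frac{\left(0 + w\right) \left(\sqrt{-5 + 2} - 2\right)}{11} \left(-1\right) = \frac{\left(0 - 8\right) \left(\sqrt{-5 + 2} - 2\right)}{11} \left(-1\right) = \frac{\left(-8\right) \left(\sqrt{-3} - 2\right)}{11} \left(-1\right) = \frac{\left(-8\right) \left(i \sqrt{3} - 2\right)}{11} \left(-1\right) = \frac{\left(-8\right) \left(-2 + i \sqrt{3}\right)}{11} \left(-1\right) = \frac{16 - 8 i \sqrt{3}}{11} \left(-1\right) = \left(\frac{16}{11} - \frac{8 i \sqrt{3}}{11}\right) \left(-1\right) = - \frac{16}{11} + \frac{8 i \sqrt{3}}{11}$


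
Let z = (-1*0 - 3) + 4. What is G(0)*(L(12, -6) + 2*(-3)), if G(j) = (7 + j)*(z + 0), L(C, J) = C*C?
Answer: 966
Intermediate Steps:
L(C, J) = C²
z = 1 (z = (0 - 3) + 4 = -3 + 4 = 1)
G(j) = 7 + j (G(j) = (7 + j)*(1 + 0) = (7 + j)*1 = 7 + j)
G(0)*(L(12, -6) + 2*(-3)) = (7 + 0)*(12² + 2*(-3)) = 7*(144 - 6) = 7*138 = 966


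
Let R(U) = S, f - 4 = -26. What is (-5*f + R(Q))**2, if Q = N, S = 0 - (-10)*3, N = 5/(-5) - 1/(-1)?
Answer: 19600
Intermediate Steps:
f = -22 (f = 4 - 26 = -22)
N = 0 (N = 5*(-1/5) - 1*(-1) = -1 + 1 = 0)
S = 30 (S = 0 - 2*(-15) = 0 + 30 = 30)
Q = 0
R(U) = 30
(-5*f + R(Q))**2 = (-5*(-22) + 30)**2 = (110 + 30)**2 = 140**2 = 19600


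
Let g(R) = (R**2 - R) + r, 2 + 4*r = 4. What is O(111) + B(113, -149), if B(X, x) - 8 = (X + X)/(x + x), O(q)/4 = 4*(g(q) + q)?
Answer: 29375535/149 ≈ 1.9715e+5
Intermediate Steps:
r = 1/2 (r = -1/2 + (1/4)*4 = -1/2 + 1 = 1/2 ≈ 0.50000)
g(R) = 1/2 + R**2 - R (g(R) = (R**2 - R) + 1/2 = 1/2 + R**2 - R)
O(q) = 8 + 16*q**2 (O(q) = 4*(4*((1/2 + q**2 - q) + q)) = 4*(4*(1/2 + q**2)) = 4*(2 + 4*q**2) = 8 + 16*q**2)
B(X, x) = 8 + X/x (B(X, x) = 8 + (X + X)/(x + x) = 8 + (2*X)/((2*x)) = 8 + (2*X)*(1/(2*x)) = 8 + X/x)
O(111) + B(113, -149) = (8 + 16*111**2) + (8 + 113/(-149)) = (8 + 16*12321) + (8 + 113*(-1/149)) = (8 + 197136) + (8 - 113/149) = 197144 + 1079/149 = 29375535/149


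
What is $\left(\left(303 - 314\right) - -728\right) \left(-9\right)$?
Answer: $-6453$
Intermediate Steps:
$\left(\left(303 - 314\right) - -728\right) \left(-9\right) = \left(\left(303 - 314\right) + 728\right) \left(-9\right) = \left(-11 + 728\right) \left(-9\right) = 717 \left(-9\right) = -6453$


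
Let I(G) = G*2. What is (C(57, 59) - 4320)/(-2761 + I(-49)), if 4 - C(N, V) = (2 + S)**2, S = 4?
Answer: 4352/2859 ≈ 1.5222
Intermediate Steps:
I(G) = 2*G
C(N, V) = -32 (C(N, V) = 4 - (2 + 4)**2 = 4 - 1*6**2 = 4 - 1*36 = 4 - 36 = -32)
(C(57, 59) - 4320)/(-2761 + I(-49)) = (-32 - 4320)/(-2761 + 2*(-49)) = -4352/(-2761 - 98) = -4352/(-2859) = -4352*(-1/2859) = 4352/2859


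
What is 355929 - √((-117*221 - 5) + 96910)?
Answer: 355929 - 2*√17762 ≈ 3.5566e+5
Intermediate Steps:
355929 - √((-117*221 - 5) + 96910) = 355929 - √((-25857 - 5) + 96910) = 355929 - √(-25862 + 96910) = 355929 - √71048 = 355929 - 2*√17762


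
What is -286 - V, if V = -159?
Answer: -127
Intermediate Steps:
-286 - V = -286 - 1*(-159) = -286 + 159 = -127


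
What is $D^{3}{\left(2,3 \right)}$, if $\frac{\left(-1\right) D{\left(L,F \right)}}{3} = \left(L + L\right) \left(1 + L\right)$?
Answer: $-46656$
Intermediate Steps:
$D{\left(L,F \right)} = - 6 L \left(1 + L\right)$ ($D{\left(L,F \right)} = - 3 \left(L + L\right) \left(1 + L\right) = - 3 \cdot 2 L \left(1 + L\right) = - 6 L \left(1 + L\right)$)
$D^{3}{\left(2,3 \right)} = \left(\left(-6\right) 2 \left(1 + 2\right)\right)^{3} = \left(\left(-6\right) 2 \cdot 3\right)^{3} = \left(-36\right)^{3} = -46656$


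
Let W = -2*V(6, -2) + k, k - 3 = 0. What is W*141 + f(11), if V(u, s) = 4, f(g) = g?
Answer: -694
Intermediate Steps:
k = 3 (k = 3 + 0 = 3)
W = -5 (W = -2*4 + 3 = -8 + 3 = -5)
W*141 + f(11) = -5*141 + 11 = -705 + 11 = -694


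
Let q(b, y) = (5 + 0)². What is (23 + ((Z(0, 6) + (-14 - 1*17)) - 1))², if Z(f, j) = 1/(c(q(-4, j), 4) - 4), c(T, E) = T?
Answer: 35344/441 ≈ 80.145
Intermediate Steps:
q(b, y) = 25 (q(b, y) = 5² = 25)
Z(f, j) = 1/21 (Z(f, j) = 1/(25 - 4) = 1/21)
(23 + ((Z(0, 6) + (-14 - 1*17)) - 1))² = (23 + ((1/21 + (-14 - 1*17)) - 1))² = (23 + ((1/21 + (-14 - 17)) - 1))² = (23 + ((1/21 - 31) - 1))² = (23 + (-650/21 - 1))² = (23 - 671/21)² = (-188/21)² = 35344/441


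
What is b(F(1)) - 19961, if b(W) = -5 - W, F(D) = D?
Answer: -19967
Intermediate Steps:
b(F(1)) - 19961 = (-5 - 1*1) - 19961 = (-5 - 1) - 19961 = -6 - 19961 = -19967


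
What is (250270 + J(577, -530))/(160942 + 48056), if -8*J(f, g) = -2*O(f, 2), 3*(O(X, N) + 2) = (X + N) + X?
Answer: 1502195/1253988 ≈ 1.1979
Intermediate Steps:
O(X, N) = -2 + N/3 + 2*X/3 (O(X, N) = -2 + ((X + N) + X)/3 = -2 + ((N + X) + X)/3 = -2 + (N + 2*X)/3 = -2 + (N/3 + 2*X/3) = -2 + N/3 + 2*X/3)
J(f, g) = -1/3 + f/6 (J(f, g) = -(-1)*(-2 + (1/3)*2 + 2*f/3)/4 = -(-1)*(-2 + 2/3 + 2*f/3)/4 = -(-1)*(-4/3 + 2*f/3)/4 = -(8/3 - 4*f/3)/8 = -1/3 + f/6)
(250270 + J(577, -530))/(160942 + 48056) = (250270 + (-1/3 + (1/6)*577))/(160942 + 48056) = (250270 + (-1/3 + 577/6))/208998 = (250270 + 575/6)*(1/208998) = (1502195/6)*(1/208998) = 1502195/1253988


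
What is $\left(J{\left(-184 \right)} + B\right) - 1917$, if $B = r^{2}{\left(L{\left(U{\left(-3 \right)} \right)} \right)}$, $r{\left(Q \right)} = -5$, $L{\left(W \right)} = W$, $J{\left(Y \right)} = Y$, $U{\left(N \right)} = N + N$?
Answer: $-2076$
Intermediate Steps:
$U{\left(N \right)} = 2 N$
$B = 25$ ($B = \left(-5\right)^{2} = 25$)
$\left(J{\left(-184 \right)} + B\right) - 1917 = \left(-184 + 25\right) - 1917 = -159 - 1917 = -2076$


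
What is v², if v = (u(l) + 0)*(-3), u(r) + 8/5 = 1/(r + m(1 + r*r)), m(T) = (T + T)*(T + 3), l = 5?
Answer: 1317472209/57229225 ≈ 23.021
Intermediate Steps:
m(T) = 2*T*(3 + T) (m(T) = (2*T)*(3 + T) = 2*T*(3 + T))
u(r) = -8/5 + 1/(r + 2*(1 + r²)*(4 + r²)) (u(r) = -8/5 + 1/(r + 2*(1 + r*r)*(3 + (1 + r*r))) = -8/5 + 1/(r + 2*(1 + r²)*(3 + (1 + r²))) = -8/5 + 1/(r + 2*(1 + r²)*(4 + r²)))
v = 36297/7565 (v = ((5 - 8*5 - 16*(1 + 5²)*(4 + 5²))/(5*(5 + 2*(1 + 5²)*(4 + 5²))) + 0)*(-3) = ((5 - 40 - 16*(1 + 25)*(4 + 25))/(5*(5 + 2*(1 + 25)*(4 + 25))) + 0)*(-3) = ((5 - 40 - 16*26*29)/(5*(5 + 2*26*29)) + 0)*(-3) = ((5 - 40 - 12064)/(5*(5 + 1508)) + 0)*(-3) = ((⅕)*(-12099)/1513 + 0)*(-3) = ((⅕)*(1/1513)*(-12099) + 0)*(-3) = (-12099/7565 + 0)*(-3) = -12099/7565*(-3) = 36297/7565 ≈ 4.7980)
v² = (36297/7565)² = 1317472209/57229225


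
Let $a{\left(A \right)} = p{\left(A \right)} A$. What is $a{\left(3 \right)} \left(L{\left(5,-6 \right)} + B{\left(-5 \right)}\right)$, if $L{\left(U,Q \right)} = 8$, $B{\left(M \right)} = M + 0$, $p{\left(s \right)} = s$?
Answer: $27$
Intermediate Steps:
$B{\left(M \right)} = M$
$a{\left(A \right)} = A^{2}$ ($a{\left(A \right)} = A A = A^{2}$)
$a{\left(3 \right)} \left(L{\left(5,-6 \right)} + B{\left(-5 \right)}\right) = 3^{2} \left(8 - 5\right) = 9 \cdot 3 = 27$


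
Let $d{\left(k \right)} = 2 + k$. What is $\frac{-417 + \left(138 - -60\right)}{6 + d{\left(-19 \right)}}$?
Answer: $\frac{219}{11} \approx 19.909$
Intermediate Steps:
$\frac{-417 + \left(138 - -60\right)}{6 + d{\left(-19 \right)}} = \frac{-417 + \left(138 - -60\right)}{6 + \left(2 - 19\right)} = \frac{-417 + \left(138 + 60\right)}{6 - 17} = \frac{-417 + 198}{-11} = \left(-219\right) \left(- \frac{1}{11}\right) = \frac{219}{11}$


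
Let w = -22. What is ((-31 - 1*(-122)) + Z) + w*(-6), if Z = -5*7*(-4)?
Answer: 363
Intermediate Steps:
Z = 140 (Z = -35*(-4) = 140)
((-31 - 1*(-122)) + Z) + w*(-6) = ((-31 - 1*(-122)) + 140) - 22*(-6) = ((-31 + 122) + 140) + 132 = (91 + 140) + 132 = 231 + 132 = 363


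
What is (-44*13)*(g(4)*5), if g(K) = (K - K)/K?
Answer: 0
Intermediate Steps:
g(K) = 0 (g(K) = 0/K = 0)
(-44*13)*(g(4)*5) = (-44*13)*(0*5) = -572*0 = 0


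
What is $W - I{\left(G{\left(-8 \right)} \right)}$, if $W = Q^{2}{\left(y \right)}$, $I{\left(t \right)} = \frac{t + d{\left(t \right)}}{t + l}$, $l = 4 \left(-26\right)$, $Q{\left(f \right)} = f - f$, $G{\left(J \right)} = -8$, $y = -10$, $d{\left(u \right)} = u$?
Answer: $- \frac{1}{7} \approx -0.14286$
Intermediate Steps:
$Q{\left(f \right)} = 0$
$l = -104$
$I{\left(t \right)} = \frac{2 t}{-104 + t}$ ($I{\left(t \right)} = \frac{t + t}{t - 104} = \frac{2 t}{-104 + t}$)
$W = 0$ ($W = 0^{2} = 0$)
$W - I{\left(G{\left(-8 \right)} \right)} = 0 - 2 \left(-8\right) \frac{1}{-104 - 8} = 0 - 2 \left(-8\right) \frac{1}{-112} = 0 - 2 \left(-8\right) \left(- \frac{1}{112}\right) = 0 - \frac{1}{7} = - \frac{1}{7}$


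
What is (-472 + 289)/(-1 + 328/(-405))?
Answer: 74115/733 ≈ 101.11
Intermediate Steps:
(-472 + 289)/(-1 + 328/(-405)) = -183/(-1 + 328*(-1/405)) = -183/(-1 - 328/405) = -183/(-733/405) = -183*(-405/733) = 74115/733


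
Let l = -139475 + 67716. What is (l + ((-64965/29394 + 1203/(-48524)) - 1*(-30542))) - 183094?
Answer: -751035703433/3348156 ≈ -2.2431e+5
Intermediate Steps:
l = -71759
(l + ((-64965/29394 + 1203/(-48524)) - 1*(-30542))) - 183094 = (-71759 + ((-64965/29394 + 1203/(-48524)) - 1*(-30542))) - 183094 = (-71759 + ((-64965*1/29394 + 1203*(-1/48524)) + 30542)) - 183094 = (-71759 + ((-305/138 - 1203/48524) + 30542)) - 183094 = (-71759 + (-7482917/3348156 + 30542)) - 183094 = (-71759 + 102251897635/3348156) - 183094 = -138008428769/3348156 - 183094 = -751035703433/3348156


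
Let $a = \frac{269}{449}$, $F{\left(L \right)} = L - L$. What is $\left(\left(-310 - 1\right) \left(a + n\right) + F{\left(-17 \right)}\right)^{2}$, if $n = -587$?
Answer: $\frac{6705060531500356}{201601} \approx 3.3259 \cdot 10^{10}$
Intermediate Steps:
$F{\left(L \right)} = 0$
$a = \frac{269}{449}$ ($a = 269 \cdot \frac{1}{449} = \frac{269}{449} \approx 0.59911$)
$\left(\left(-310 - 1\right) \left(a + n\right) + F{\left(-17 \right)}\right)^{2} = \left(\left(-310 - 1\right) \left(\frac{269}{449} - 587\right) + 0\right)^{2} = \left(\left(-311\right) \left(- \frac{263294}{449}\right) + 0\right)^{2} = \left(\frac{81884434}{449} + 0\right)^{2} = \left(\frac{81884434}{449}\right)^{2} = \frac{6705060531500356}{201601}$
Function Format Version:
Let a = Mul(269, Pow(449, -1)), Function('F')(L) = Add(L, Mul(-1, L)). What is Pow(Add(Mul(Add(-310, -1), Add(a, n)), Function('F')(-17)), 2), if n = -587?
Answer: Rational(6705060531500356, 201601) ≈ 3.3259e+10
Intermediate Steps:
Function('F')(L) = 0
a = Rational(269, 449) (a = Mul(269, Rational(1, 449)) = Rational(269, 449) ≈ 0.59911)
Pow(Add(Mul(Add(-310, -1), Add(a, n)), Function('F')(-17)), 2) = Pow(Add(Mul(Add(-310, -1), Add(Rational(269, 449), -587)), 0), 2) = Pow(Add(Mul(-311, Rational(-263294, 449)), 0), 2) = Pow(Add(Rational(81884434, 449), 0), 2) = Pow(Rational(81884434, 449), 2) = Rational(6705060531500356, 201601)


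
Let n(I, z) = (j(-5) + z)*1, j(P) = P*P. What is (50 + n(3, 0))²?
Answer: 5625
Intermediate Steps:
j(P) = P²
n(I, z) = 25 + z (n(I, z) = ((-5)² + z)*1 = (25 + z)*1 = 25 + z)
(50 + n(3, 0))² = (50 + (25 + 0))² = (50 + 25)² = 75² = 5625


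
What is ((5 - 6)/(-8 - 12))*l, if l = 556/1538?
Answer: 139/7690 ≈ 0.018075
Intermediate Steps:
l = 278/769 (l = 556*(1/1538) = 278/769 ≈ 0.36151)
((5 - 6)/(-8 - 12))*l = ((5 - 6)/(-8 - 12))*(278/769) = -1/(-20)*(278/769) = -1*(-1/20)*(278/769) = (1/20)*(278/769) = 139/7690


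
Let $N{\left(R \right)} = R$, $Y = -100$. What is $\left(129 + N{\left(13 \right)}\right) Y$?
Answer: $-14200$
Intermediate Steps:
$\left(129 + N{\left(13 \right)}\right) Y = \left(129 + 13\right) \left(-100\right) = 142 \left(-100\right) = -14200$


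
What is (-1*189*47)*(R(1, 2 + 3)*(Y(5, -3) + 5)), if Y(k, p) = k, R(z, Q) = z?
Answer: -88830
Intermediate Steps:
(-1*189*47)*(R(1, 2 + 3)*(Y(5, -3) + 5)) = (-1*189*47)*(1*(5 + 5)) = (-189*47)*(1*10) = -8883*10 = -88830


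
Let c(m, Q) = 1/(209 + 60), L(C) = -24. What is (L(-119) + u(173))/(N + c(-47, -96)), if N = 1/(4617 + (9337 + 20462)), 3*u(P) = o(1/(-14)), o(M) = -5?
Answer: -33945648/4955 ≈ -6850.8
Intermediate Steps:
u(P) = -5/3 (u(P) = (⅓)*(-5) = -5/3)
N = 1/34416 (N = 1/(4617 + 29799) = 1/34416 ≈ 2.9056e-5)
c(m, Q) = 1/269
(L(-119) + u(173))/(N + c(-47, -96)) = (-24 - 5/3)/(1/34416 + 1/269) = -77/(3*34685/9257904) = -77/3*9257904/34685 = -33945648/4955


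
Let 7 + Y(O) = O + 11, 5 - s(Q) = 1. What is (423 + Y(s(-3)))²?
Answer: 185761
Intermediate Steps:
s(Q) = 4 (s(Q) = 5 - 1*1 = 5 - 1 = 4)
Y(O) = 4 + O (Y(O) = -7 + (O + 11) = -7 + (11 + O) = 4 + O)
(423 + Y(s(-3)))² = (423 + (4 + 4))² = (423 + 8)² = 431² = 185761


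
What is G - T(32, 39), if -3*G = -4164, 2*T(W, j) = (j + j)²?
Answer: -1654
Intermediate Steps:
T(W, j) = 2*j² (T(W, j) = (j + j)²/2 = (2*j)²/2 = (4*j²)/2 = 2*j²)
G = 1388 (G = -⅓*(-4164) = 1388)
G - T(32, 39) = 1388 - 2*39² = 1388 - 2*1521 = 1388 - 1*3042 = 1388 - 3042 = -1654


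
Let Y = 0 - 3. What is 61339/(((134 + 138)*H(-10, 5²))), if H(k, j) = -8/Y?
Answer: 184017/2176 ≈ 84.567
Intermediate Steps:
Y = -3
H(k, j) = 8/3 (H(k, j) = -8/(-3) = -8*(-⅓) = 8/3)
61339/(((134 + 138)*H(-10, 5²))) = 61339/(((134 + 138)*(8/3))) = 61339/((272*(8/3))) = 61339/(2176/3) = 61339*(3/2176) = 184017/2176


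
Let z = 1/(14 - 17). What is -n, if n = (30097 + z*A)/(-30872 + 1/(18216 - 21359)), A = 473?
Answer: 282297974/291092091 ≈ 0.96979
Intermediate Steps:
z = -⅓ (z = 1/(-3) = -⅓ ≈ -0.33333)
n = -282297974/291092091 (n = (30097 - ⅓*473)/(-30872 + 1/(18216 - 21359)) = (30097 - 473/3)/(-30872 + 1/(-3143)) = 89818/(3*(-30872 - 1/3143)) = 89818/(3*(-97030697/3143)) = (89818/3)*(-3143/97030697) = -282297974/291092091 ≈ -0.96979)
-n = -1*(-282297974/291092091) = 282297974/291092091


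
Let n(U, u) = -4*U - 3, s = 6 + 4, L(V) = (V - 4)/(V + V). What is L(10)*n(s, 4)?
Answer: -129/10 ≈ -12.900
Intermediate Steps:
L(V) = (-4 + V)/(2*V) (L(V) = (-4 + V)/((2*V)) = (-4 + V)*(1/(2*V)) = (-4 + V)/(2*V))
s = 10
n(U, u) = -3 - 4*U
L(10)*n(s, 4) = ((1/2)*(-4 + 10)/10)*(-3 - 4*10) = ((1/2)*(1/10)*6)*(-3 - 40) = (3/10)*(-43) = -129/10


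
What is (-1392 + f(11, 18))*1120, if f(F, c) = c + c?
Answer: -1518720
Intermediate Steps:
f(F, c) = 2*c
(-1392 + f(11, 18))*1120 = (-1392 + 2*18)*1120 = (-1392 + 36)*1120 = -1356*1120 = -1518720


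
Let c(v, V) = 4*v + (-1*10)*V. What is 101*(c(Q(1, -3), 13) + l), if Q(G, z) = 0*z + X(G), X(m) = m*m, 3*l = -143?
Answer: -52621/3 ≈ -17540.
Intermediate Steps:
l = -143/3 (l = (⅓)*(-143) = -143/3 ≈ -47.667)
X(m) = m²
Q(G, z) = G² (Q(G, z) = 0*z + G² = 0 + G² = G²)
c(v, V) = -10*V + 4*v (c(v, V) = 4*v - 10*V = -10*V + 4*v)
101*(c(Q(1, -3), 13) + l) = 101*((-10*13 + 4*1²) - 143/3) = 101*((-130 + 4*1) - 143/3) = 101*((-130 + 4) - 143/3) = 101*(-126 - 143/3) = 101*(-521/3) = -52621/3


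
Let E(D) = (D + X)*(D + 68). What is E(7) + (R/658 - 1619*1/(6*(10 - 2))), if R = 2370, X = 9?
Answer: 18474629/15792 ≈ 1169.9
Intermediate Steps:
E(D) = (9 + D)*(68 + D) (E(D) = (D + 9)*(D + 68) = (9 + D)*(68 + D))
E(7) + (R/658 - 1619*1/(6*(10 - 2))) = (612 + 7² + 77*7) + (2370/658 - 1619*1/(6*(10 - 2))) = (612 + 49 + 539) + (2370*(1/658) - 1619/(8*6)) = 1200 + (1185/329 - 1619/48) = 1200 - 475771/15792 = 18474629/15792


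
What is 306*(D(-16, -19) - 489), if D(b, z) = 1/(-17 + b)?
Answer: -1646076/11 ≈ -1.4964e+5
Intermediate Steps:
306*(D(-16, -19) - 489) = 306*(1/(-17 - 16) - 489) = 306*(1/(-33) - 489) = 306*(-1/33 - 489) = 306*(-16138/33) = -1646076/11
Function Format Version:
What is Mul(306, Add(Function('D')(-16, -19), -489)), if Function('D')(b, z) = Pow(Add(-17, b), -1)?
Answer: Rational(-1646076, 11) ≈ -1.4964e+5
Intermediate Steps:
Mul(306, Add(Function('D')(-16, -19), -489)) = Mul(306, Add(Pow(Add(-17, -16), -1), -489)) = Mul(306, Add(Pow(-33, -1), -489)) = Mul(306, Add(Rational(-1, 33), -489)) = Mul(306, Rational(-16138, 33)) = Rational(-1646076, 11)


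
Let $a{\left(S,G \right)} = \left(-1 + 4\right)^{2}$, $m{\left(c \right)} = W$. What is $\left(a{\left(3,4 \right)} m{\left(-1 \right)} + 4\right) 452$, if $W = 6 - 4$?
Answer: $9944$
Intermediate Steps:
$W = 2$
$m{\left(c \right)} = 2$
$a{\left(S,G \right)} = 9$ ($a{\left(S,G \right)} = 3^{2} = 9$)
$\left(a{\left(3,4 \right)} m{\left(-1 \right)} + 4\right) 452 = \left(9 \cdot 2 + 4\right) 452 = \left(18 + 4\right) 452 = 22 \cdot 452 = 9944$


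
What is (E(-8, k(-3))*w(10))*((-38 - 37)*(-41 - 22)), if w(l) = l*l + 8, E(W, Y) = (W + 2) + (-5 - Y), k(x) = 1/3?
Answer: -5783400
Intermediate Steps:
k(x) = ⅓
E(W, Y) = -3 + W - Y (E(W, Y) = (2 + W) + (-5 - Y) = -3 + W - Y)
w(l) = 8 + l² (w(l) = l² + 8 = 8 + l²)
(E(-8, k(-3))*w(10))*((-38 - 37)*(-41 - 22)) = ((-3 - 8 - 1*⅓)*(8 + 10²))*((-38 - 37)*(-41 - 22)) = ((-3 - 8 - ⅓)*(8 + 100))*(-75*(-63)) = -34/3*108*4725 = -1224*4725 = -5783400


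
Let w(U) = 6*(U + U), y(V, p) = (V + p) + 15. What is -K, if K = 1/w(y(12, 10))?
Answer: -1/444 ≈ -0.0022523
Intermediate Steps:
y(V, p) = 15 + V + p
w(U) = 12*U (w(U) = 6*(2*U) = 12*U)
K = 1/444 (K = 1/(12*(15 + 12 + 10)) = 1/(12*37) = 1/444 ≈ 0.0022523)
-K = -1*1/444 = -1/444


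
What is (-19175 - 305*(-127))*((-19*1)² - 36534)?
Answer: -707543880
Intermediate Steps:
(-19175 - 305*(-127))*((-19*1)² - 36534) = (-19175 + 38735)*((-19)² - 36534) = 19560*(361 - 36534) = 19560*(-36173) = -707543880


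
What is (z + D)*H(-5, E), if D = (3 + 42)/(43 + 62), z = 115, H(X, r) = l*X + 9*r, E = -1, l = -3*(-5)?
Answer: -9696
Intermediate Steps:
l = 15
H(X, r) = 9*r + 15*X (H(X, r) = 15*X + 9*r = 9*r + 15*X)
D = 3/7 (D = 45/105 = 45*(1/105) = 3/7 ≈ 0.42857)
(z + D)*H(-5, E) = (115 + 3/7)*(9*(-1) + 15*(-5)) = 808*(-9 - 75)/7 = (808/7)*(-84) = -9696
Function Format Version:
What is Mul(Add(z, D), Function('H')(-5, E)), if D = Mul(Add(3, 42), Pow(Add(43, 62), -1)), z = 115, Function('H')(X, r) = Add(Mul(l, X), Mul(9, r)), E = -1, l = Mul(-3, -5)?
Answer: -9696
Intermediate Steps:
l = 15
Function('H')(X, r) = Add(Mul(9, r), Mul(15, X)) (Function('H')(X, r) = Add(Mul(15, X), Mul(9, r)) = Add(Mul(9, r), Mul(15, X)))
D = Rational(3, 7) (D = Mul(45, Pow(105, -1)) = Mul(45, Rational(1, 105)) = Rational(3, 7) ≈ 0.42857)
Mul(Add(z, D), Function('H')(-5, E)) = Mul(Add(115, Rational(3, 7)), Add(Mul(9, -1), Mul(15, -5))) = Mul(Rational(808, 7), Add(-9, -75)) = Mul(Rational(808, 7), -84) = -9696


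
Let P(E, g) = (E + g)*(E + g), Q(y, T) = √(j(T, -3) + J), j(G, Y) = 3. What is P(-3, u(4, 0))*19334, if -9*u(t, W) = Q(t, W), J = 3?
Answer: 4736830/27 + 38668*√6/3 ≈ 2.0701e+5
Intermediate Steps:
Q(y, T) = √6 (Q(y, T) = √(3 + 3) = √6)
u(t, W) = -√6/9
P(E, g) = (E + g)²
P(-3, u(4, 0))*19334 = (-3 - √6/9)²*19334 = 19334*(-3 - √6/9)²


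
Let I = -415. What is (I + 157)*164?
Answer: -42312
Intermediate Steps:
(I + 157)*164 = (-415 + 157)*164 = -258*164 = -42312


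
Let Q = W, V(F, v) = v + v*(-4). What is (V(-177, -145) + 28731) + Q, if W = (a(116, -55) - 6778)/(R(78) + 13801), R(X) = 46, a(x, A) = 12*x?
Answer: 403856216/13847 ≈ 29166.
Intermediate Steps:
V(F, v) = -3*v (V(F, v) = v - 4*v = -3*v)
W = -5386/13847 (W = (12*116 - 6778)/(46 + 13801) = (1392 - 6778)/13847 = -5386*1/13847 = -5386/13847 ≈ -0.38897)
Q = -5386/13847 ≈ -0.38897
(V(-177, -145) + 28731) + Q = (-3*(-145) + 28731) - 5386/13847 = (435 + 28731) - 5386/13847 = 29166 - 5386/13847 = 403856216/13847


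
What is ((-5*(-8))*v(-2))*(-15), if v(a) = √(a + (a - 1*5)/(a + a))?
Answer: -300*I ≈ -300.0*I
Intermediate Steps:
v(a) = √(a + (-5 + a)/(2*a)) (v(a) = √(a + (a - 5)/((2*a))) = √(a + (-5 + a)*(1/(2*a))) = √(a + (-5 + a)/(2*a)))
((-5*(-8))*v(-2))*(-15) = ((-5*(-8))*(√(2 - 10/(-2) + 4*(-2))/2))*(-15) = (40*(√(2 - 10*(-½) - 8)/2))*(-15) = (40*(√(2 + 5 - 8)/2))*(-15) = (40*(√(-1)/2))*(-15) = (40*(I/2))*(-15) = (20*I)*(-15) = -300*I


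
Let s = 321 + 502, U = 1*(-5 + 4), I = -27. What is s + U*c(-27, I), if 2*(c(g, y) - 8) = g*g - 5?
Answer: 453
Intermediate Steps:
c(g, y) = 11/2 + g**2/2 (c(g, y) = 8 + (g*g - 5)/2 = 8 + (g**2 - 5)/2 = 8 + (-5 + g**2)/2 = 8 + (-5/2 + g**2/2) = 11/2 + g**2/2)
U = -1 (U = 1*(-1) = -1)
s = 823
s + U*c(-27, I) = 823 - (11/2 + (1/2)*(-27)**2) = 823 - (11/2 + (1/2)*729) = 823 - (11/2 + 729/2) = 823 - 1*370 = 823 - 370 = 453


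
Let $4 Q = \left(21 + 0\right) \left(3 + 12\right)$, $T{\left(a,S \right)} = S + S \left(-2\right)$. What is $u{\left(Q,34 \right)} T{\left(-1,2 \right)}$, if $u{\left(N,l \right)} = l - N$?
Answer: $\frac{179}{2} \approx 89.5$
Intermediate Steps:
$T{\left(a,S \right)} = - S$ ($T{\left(a,S \right)} = S - 2 S = - S$)
$Q = \frac{315}{4}$ ($Q = \frac{\left(21 + 0\right) \left(3 + 12\right)}{4} = \frac{21 \cdot 15}{4} = \frac{1}{4} \cdot 315 = \frac{315}{4} \approx 78.75$)
$u{\left(Q,34 \right)} T{\left(-1,2 \right)} = \left(34 - \frac{315}{4}\right) \left(\left(-1\right) 2\right) = \left(34 - \frac{315}{4}\right) \left(-2\right) = \left(- \frac{179}{4}\right) \left(-2\right) = \frac{179}{2}$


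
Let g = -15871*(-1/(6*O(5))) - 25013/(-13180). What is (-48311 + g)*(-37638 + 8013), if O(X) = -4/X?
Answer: 8061473090825/5272 ≈ 1.5291e+9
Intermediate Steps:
g = -261324647/79080 (g = -15871/((-4/5*2)*(-3)) - 25013/(-13180) = -15871/((-4*⅕*2)*(-3)) - 25013*(-1/13180) = -15871/(-⅘*2*(-3)) + 25013/13180 = -15871/((-8/5*(-3))) + 25013/13180 = -15871/24/5 + 25013/13180 = -15871*5/24 + 25013/13180 = -79355/24 + 25013/13180 = -261324647/79080 ≈ -3304.6)
(-48311 + g)*(-37638 + 8013) = (-48311 - 261324647/79080)*(-37638 + 8013) = -4081758527/79080*(-29625) = 8061473090825/5272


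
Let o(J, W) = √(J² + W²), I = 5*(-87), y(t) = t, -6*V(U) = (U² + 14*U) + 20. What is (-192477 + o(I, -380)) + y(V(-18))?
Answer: -577477/3 + 5*√13345 ≈ -1.9191e+5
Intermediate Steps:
V(U) = -10/3 - 7*U/3 - U²/6 (V(U) = -((U² + 14*U) + 20)/6 = -(20 + U² + 14*U)/6 = -10/3 - 7*U/3 - U²/6)
I = -435
(-192477 + o(I, -380)) + y(V(-18)) = (-192477 + √((-435)² + (-380)²)) + (-10/3 - 7/3*(-18) - ⅙*(-18)²) = (-192477 + √(189225 + 144400)) + (-10/3 + 42 - ⅙*324) = (-192477 + √333625) + (-10/3 + 42 - 54) = (-192477 + 5*√13345) - 46/3 = -577477/3 + 5*√13345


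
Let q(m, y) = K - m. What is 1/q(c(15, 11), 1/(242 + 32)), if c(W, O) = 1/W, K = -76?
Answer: -15/1141 ≈ -0.013146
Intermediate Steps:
q(m, y) = -76 - m
1/q(c(15, 11), 1/(242 + 32)) = 1/(-76 - 1/15) = 1/(-1141/15) = -15/1141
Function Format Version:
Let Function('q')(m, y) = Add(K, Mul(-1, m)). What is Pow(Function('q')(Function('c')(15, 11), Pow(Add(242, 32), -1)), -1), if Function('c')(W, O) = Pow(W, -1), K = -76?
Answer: Rational(-15, 1141) ≈ -0.013146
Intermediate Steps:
Function('q')(m, y) = Add(-76, Mul(-1, m))
Pow(Function('q')(Function('c')(15, 11), Pow(Add(242, 32), -1)), -1) = Pow(Add(-76, Mul(-1, Pow(15, -1))), -1) = Pow(Add(-76, Mul(-1, Rational(1, 15))), -1) = Pow(Add(-76, Rational(-1, 15)), -1) = Pow(Rational(-1141, 15), -1) = Rational(-15, 1141)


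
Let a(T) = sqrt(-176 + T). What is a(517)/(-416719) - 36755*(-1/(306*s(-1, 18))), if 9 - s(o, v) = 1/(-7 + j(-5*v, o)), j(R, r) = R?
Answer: 3565235/267444 - sqrt(341)/416719 ≈ 13.331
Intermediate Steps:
s(o, v) = 9 - 1/(-7 - 5*v)
a(517)/(-416719) - 36755*(-1/(306*s(-1, 18))) = sqrt(-176 + 517)/(-416719) - 36755*(-(7 + 5*18)/(306*(64 + 45*18))) = sqrt(341)*(-1/416719) - 36755*(-(7 + 90)/(306*(64 + 810))) = -sqrt(341)/416719 - 36755/((874/97)*(-306)) = -sqrt(341)/416719 - 36755/(-267444/97) = -sqrt(341)/416719 - 36755*(-97/267444) = -sqrt(341)/416719 + 3565235/267444 = 3565235/267444 - sqrt(341)/416719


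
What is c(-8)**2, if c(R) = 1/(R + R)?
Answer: 1/256 ≈ 0.0039063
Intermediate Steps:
c(R) = 1/(2*R)
c(-8)**2 = ((1/2)/(-8))**2 = ((1/2)*(-1/8))**2 = (-1/16)**2 = 1/256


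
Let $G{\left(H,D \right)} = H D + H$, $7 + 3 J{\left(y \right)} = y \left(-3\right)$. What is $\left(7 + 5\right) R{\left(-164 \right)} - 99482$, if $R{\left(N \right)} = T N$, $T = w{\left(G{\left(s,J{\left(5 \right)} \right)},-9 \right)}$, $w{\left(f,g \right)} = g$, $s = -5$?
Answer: $-81770$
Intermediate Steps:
$J{\left(y \right)} = - \frac{7}{3} - y$ ($J{\left(y \right)} = - \frac{7}{3} + \frac{y \left(-3\right)}{3} = - \frac{7}{3} + \frac{\left(-3\right) y}{3} = - \frac{7}{3} - y$)
$G{\left(H,D \right)} = H + D H$ ($G{\left(H,D \right)} = D H + H = H + D H$)
$T = -9$
$R{\left(N \right)} = - 9 N$
$\left(7 + 5\right) R{\left(-164 \right)} - 99482 = \left(7 + 5\right) \left(\left(-9\right) \left(-164\right)\right) - 99482 = 12 \cdot 1476 - 99482 = 17712 - 99482 = -81770$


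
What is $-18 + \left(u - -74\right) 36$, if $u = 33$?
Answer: $3834$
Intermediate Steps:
$-18 + \left(u - -74\right) 36 = -18 + \left(33 - -74\right) 36 = -18 + \left(33 + 74\right) 36 = -18 + 107 \cdot 36 = -18 + 3852 = 3834$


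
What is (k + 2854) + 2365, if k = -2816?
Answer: 2403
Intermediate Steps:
(k + 2854) + 2365 = (-2816 + 2854) + 2365 = 38 + 2365 = 2403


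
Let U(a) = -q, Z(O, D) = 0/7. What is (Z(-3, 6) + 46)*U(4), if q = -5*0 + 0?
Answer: 0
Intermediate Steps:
q = 0 (q = 0 + 0 = 0)
Z(O, D) = 0 (Z(O, D) = 0*(⅐) = 0)
U(a) = 0 (U(a) = -1*0 = 0)
(Z(-3, 6) + 46)*U(4) = (0 + 46)*0 = 46*0 = 0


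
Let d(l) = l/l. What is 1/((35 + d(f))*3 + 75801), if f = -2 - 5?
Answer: 1/75909 ≈ 1.3174e-5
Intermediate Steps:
f = -7
d(l) = 1
1/((35 + d(f))*3 + 75801) = 1/((35 + 1)*3 + 75801) = 1/(36*3 + 75801) = 1/(108 + 75801) = 1/75909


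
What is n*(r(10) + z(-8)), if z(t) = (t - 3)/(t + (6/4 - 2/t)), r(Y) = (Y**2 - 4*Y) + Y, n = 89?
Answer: 159666/25 ≈ 6386.6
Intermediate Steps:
r(Y) = Y**2 - 3*Y
z(t) = (-3 + t)/(3/2 + t - 2/t) (z(t) = (-3 + t)/(t + (6*(1/4) - 2/t)) = (-3 + t)/(t + (3/2 - 2/t)) = (-3 + t)/(3/2 + t - 2/t))
n*(r(10) + z(-8)) = 89*(10*(-3 + 10) + 2*(-8)*(-3 - 8)/(-4 + 2*(-8)**2 + 3*(-8))) = 89*(10*7 + 2*(-8)*(-11)/(-4 + 2*64 - 24)) = 89*(70 + 2*(-8)*(-11)/(-4 + 128 - 24)) = 89*(70 + 2*(-8)*(-11)/100) = 89*(70 + 2*(-8)*(1/100)*(-11)) = 89*(70 + 44/25) = 89*(1794/25) = 159666/25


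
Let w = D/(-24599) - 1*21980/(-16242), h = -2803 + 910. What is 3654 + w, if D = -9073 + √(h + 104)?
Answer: 730298047109/199768479 - I*√1789/24599 ≈ 3655.7 - 0.0017194*I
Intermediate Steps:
h = -1893
D = -9073 + I*√1789 (D = -9073 + √(-1893 + 104) = -9073 + √(-1789) = -9073 + I*√1789 ≈ -9073.0 + 42.297*I)
w = 344024843/199768479 - I*√1789/24599 (w = (-9073 + I*√1789)/(-24599) - 1*21980/(-16242) = (-9073 + I*√1789)*(-1/24599) - 21980*(-1/16242) = (9073/24599 - I*√1789/24599) + 10990/8121 = 344024843/199768479 - I*√1789/24599 ≈ 1.7221 - 0.0017194*I)
3654 + w = 3654 + (344024843/199768479 - I*√1789/24599) = 730298047109/199768479 - I*√1789/24599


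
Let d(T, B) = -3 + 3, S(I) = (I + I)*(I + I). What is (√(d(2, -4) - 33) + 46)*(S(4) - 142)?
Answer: -3588 - 78*I*√33 ≈ -3588.0 - 448.08*I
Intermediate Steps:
S(I) = 4*I² (S(I) = (2*I)*(2*I) = 4*I²)
d(T, B) = 0
(√(d(2, -4) - 33) + 46)*(S(4) - 142) = (√(0 - 33) + 46)*(4*4² - 142) = (√(-33) + 46)*(4*16 - 142) = (I*√33 + 46)*(64 - 142) = (46 + I*√33)*(-78) = -3588 - 78*I*√33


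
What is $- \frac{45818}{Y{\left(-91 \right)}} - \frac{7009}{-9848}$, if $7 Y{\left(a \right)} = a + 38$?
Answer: $\frac{3158881125}{521944} \approx 6052.1$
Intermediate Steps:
$Y{\left(a \right)} = \frac{38}{7} + \frac{a}{7}$ ($Y{\left(a \right)} = \frac{a + 38}{7} = \frac{38 + a}{7} = \frac{38}{7} + \frac{a}{7}$)
$- \frac{45818}{Y{\left(-91 \right)}} - \frac{7009}{-9848} = - \frac{45818}{\frac{38}{7} + \frac{1}{7} \left(-91\right)} - \frac{7009}{-9848} = - \frac{45818}{\frac{38}{7} - 13} - - \frac{7009}{9848} = - \frac{45818}{- \frac{53}{7}} + \frac{7009}{9848} = \left(-45818\right) \left(- \frac{7}{53}\right) + \frac{7009}{9848} = \frac{320726}{53} + \frac{7009}{9848} = \frac{3158881125}{521944}$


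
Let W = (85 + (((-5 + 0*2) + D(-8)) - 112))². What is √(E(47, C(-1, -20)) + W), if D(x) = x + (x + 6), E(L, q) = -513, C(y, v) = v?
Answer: 3*√139 ≈ 35.370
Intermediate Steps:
D(x) = 6 + 2*x (D(x) = x + (6 + x) = 6 + 2*x)
W = 1764 (W = (85 + (((-5 + 0*2) + (6 + 2*(-8))) - 112))² = (85 + (((-5 + 0) + (6 - 16)) - 112))² = (85 + ((-5 - 10) - 112))² = (85 + (-15 - 112))² = (85 - 127)² = (-42)² = 1764)
√(E(47, C(-1, -20)) + W) = √(-513 + 1764) = √1251 = 3*√139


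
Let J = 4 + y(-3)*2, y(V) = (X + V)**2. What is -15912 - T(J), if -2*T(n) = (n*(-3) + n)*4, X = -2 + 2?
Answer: -16000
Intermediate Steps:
X = 0
y(V) = V**2 (y(V) = (0 + V)**2 = V**2)
J = 22 (J = 4 + (-3)**2*2 = 4 + 9*2 = 4 + 18 = 22)
T(n) = 4*n (T(n) = -(n*(-3) + n)*4/2 = -(-3*n + n)*4/2 = -(-2*n)*4/2 = -(-4)*n = 4*n)
-15912 - T(J) = -15912 - 4*22 = -15912 - 1*88 = -15912 - 88 = -16000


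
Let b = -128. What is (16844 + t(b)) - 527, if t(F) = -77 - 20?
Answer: 16220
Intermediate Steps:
t(F) = -97
(16844 + t(b)) - 527 = (16844 - 97) - 527 = 16747 - 527 = 16220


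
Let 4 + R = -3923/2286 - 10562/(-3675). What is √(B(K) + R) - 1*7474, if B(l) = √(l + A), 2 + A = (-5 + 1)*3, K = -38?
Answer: -7474 + √(-2021543074 + 1422577800*I*√13)/26670 ≈ -7472.4 + 2.3014*I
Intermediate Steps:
R = -7958831/2800350 (R = -4 + (-3923/2286 - 10562/(-3675)) = -4 + (-3923*1/2286 - 10562*(-1/3675)) = -4 + (-3923/2286 + 10562/3675) = -4 + 3242569/2800350 = -7958831/2800350 ≈ -2.8421)
A = -14 (A = -2 + (-5 + 1)*3 = -2 - 4*3 = -2 - 12 = -14)
B(l) = √(-14 + l) (B(l) = √(l - 14) = √(-14 + l))
√(B(K) + R) - 1*7474 = √(√(-14 - 38) - 7958831/2800350) - 1*7474 = √(√(-52) - 7958831/2800350) - 7474 = √(2*I*√13 - 7958831/2800350) - 7474 = √(-7958831/2800350 + 2*I*√13) - 7474 = -7474 + √(-7958831/2800350 + 2*I*√13)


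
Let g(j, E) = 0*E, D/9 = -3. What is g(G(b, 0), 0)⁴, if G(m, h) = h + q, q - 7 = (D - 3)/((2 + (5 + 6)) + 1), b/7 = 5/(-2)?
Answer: 0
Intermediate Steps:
D = -27 (D = 9*(-3) = -27)
b = -35/2 (b = 7*(5/(-2)) = 7*(5*(-½)) = 7*(-5/2) = -35/2 ≈ -17.500)
q = 34/7 (q = 7 + (-27 - 3)/((2 + (5 + 6)) + 1) = 7 - 30/((2 + 11) + 1) = 7 - 30/(13 + 1) = 7 - 30/14 = 7 - 30*1/14 = 7 - 15/7 = 34/7 ≈ 4.8571)
G(m, h) = 34/7 + h (G(m, h) = h + 34/7 = 34/7 + h)
g(j, E) = 0
g(G(b, 0), 0)⁴ = 0⁴ = 0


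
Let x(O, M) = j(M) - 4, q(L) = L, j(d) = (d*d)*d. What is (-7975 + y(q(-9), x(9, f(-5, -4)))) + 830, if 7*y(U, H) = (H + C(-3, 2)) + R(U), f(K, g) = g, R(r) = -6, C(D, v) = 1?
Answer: -50088/7 ≈ -7155.4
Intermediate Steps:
j(d) = d**3 (j(d) = d**2*d = d**3)
x(O, M) = -4 + M**3 (x(O, M) = M**3 - 4 = -4 + M**3)
y(U, H) = -5/7 + H/7 (y(U, H) = ((H + 1) - 6)/7 = ((1 + H) - 6)/7 = (-5 + H)/7 = -5/7 + H/7)
(-7975 + y(q(-9), x(9, f(-5, -4)))) + 830 = (-7975 + (-5/7 + (-4 + (-4)**3)/7)) + 830 = (-7975 + (-5/7 + (-4 - 64)/7)) + 830 = (-7975 + (-5/7 + (1/7)*(-68))) + 830 = (-7975 + (-5/7 - 68/7)) + 830 = (-7975 - 73/7) + 830 = -55898/7 + 830 = -50088/7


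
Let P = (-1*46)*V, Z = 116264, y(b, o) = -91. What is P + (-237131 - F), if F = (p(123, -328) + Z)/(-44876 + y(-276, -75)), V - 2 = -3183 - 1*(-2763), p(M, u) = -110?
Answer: -3266109349/14989 ≈ -2.1790e+5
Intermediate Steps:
V = -418 (V = 2 + (-3183 - 1*(-2763)) = 2 + (-3183 + 2763) = 2 - 420 = -418)
P = 19228 (P = -1*46*(-418) = -46*(-418) = 19228)
F = -38718/14989 (F = (-110 + 116264)/(-44876 - 91) = 116154/(-44967) = 116154*(-1/44967) = -38718/14989 ≈ -2.5831)
P + (-237131 - F) = 19228 + (-237131 - 1*(-38718/14989)) = 19228 + (-237131 + 38718/14989) = 19228 - 3554317841/14989 = -3266109349/14989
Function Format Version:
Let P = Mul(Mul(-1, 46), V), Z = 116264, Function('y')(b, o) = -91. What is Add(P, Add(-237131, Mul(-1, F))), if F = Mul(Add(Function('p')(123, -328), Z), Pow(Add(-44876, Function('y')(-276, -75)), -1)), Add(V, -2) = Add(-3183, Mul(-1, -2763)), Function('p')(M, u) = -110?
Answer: Rational(-3266109349, 14989) ≈ -2.1790e+5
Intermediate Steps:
V = -418 (V = Add(2, Add(-3183, Mul(-1, -2763))) = Add(2, Add(-3183, 2763)) = Add(2, -420) = -418)
P = 19228 (P = Mul(Mul(-1, 46), -418) = Mul(-46, -418) = 19228)
F = Rational(-38718, 14989) (F = Mul(Add(-110, 116264), Pow(Add(-44876, -91), -1)) = Mul(116154, Pow(-44967, -1)) = Mul(116154, Rational(-1, 44967)) = Rational(-38718, 14989) ≈ -2.5831)
Add(P, Add(-237131, Mul(-1, F))) = Add(19228, Add(-237131, Mul(-1, Rational(-38718, 14989)))) = Add(19228, Add(-237131, Rational(38718, 14989))) = Add(19228, Rational(-3554317841, 14989)) = Rational(-3266109349, 14989)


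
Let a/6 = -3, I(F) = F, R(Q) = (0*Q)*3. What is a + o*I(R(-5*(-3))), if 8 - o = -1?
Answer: -18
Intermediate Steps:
o = 9 (o = 8 - 1*(-1) = 8 + 1 = 9)
R(Q) = 0 (R(Q) = 0*3 = 0)
a = -18 (a = 6*(-3) = -18)
a + o*I(R(-5*(-3))) = -18 + 9*0 = -18 + 0 = -18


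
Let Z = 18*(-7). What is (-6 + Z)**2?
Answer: 17424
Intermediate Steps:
Z = -126
(-6 + Z)**2 = (-6 - 126)**2 = (-132)**2 = 17424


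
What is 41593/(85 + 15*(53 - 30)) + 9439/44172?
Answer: 920652383/9496980 ≈ 96.942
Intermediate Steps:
41593/(85 + 15*(53 - 30)) + 9439/44172 = 41593/(85 + 15*23) + 9439*(1/44172) = 41593/(85 + 345) + 9439/44172 = 41593/430 + 9439/44172 = 920652383/9496980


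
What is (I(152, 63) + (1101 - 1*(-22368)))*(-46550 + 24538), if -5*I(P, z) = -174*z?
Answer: -2824293684/5 ≈ -5.6486e+8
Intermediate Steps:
I(P, z) = 174*z/5 (I(P, z) = -(-174)*z/5 = 174*z/5)
(I(152, 63) + (1101 - 1*(-22368)))*(-46550 + 24538) = ((174/5)*63 + (1101 - 1*(-22368)))*(-46550 + 24538) = (10962/5 + (1101 + 22368))*(-22012) = (10962/5 + 23469)*(-22012) = (128307/5)*(-22012) = -2824293684/5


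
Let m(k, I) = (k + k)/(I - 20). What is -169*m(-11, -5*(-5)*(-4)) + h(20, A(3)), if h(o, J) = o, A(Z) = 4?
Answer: -659/60 ≈ -10.983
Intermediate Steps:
m(k, I) = 2*k/(-20 + I) (m(k, I) = (2*k)/(-20 + I) = 2*k/(-20 + I))
-169*m(-11, -5*(-5)*(-4)) + h(20, A(3)) = -338*(-11)/(-20 - 5*(-5)*(-4)) + 20 = -338*(-11)/(-20 + 25*(-4)) + 20 = -338*(-11)/(-20 - 100) + 20 = -338*(-11)/(-120) + 20 = -338*(-11)*(-1)/120 + 20 = -169*11/60 + 20 = -1859/60 + 20 = -659/60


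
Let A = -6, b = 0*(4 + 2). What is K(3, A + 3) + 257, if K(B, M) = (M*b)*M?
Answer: 257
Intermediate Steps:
b = 0 (b = 0*6 = 0)
K(B, M) = 0 (K(B, M) = (M*0)*M = 0*M = 0)
K(3, A + 3) + 257 = 0 + 257 = 257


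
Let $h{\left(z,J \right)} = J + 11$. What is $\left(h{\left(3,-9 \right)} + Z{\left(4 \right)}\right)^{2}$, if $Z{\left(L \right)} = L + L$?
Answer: $100$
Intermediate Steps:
$h{\left(z,J \right)} = 11 + J$
$Z{\left(L \right)} = 2 L$
$\left(h{\left(3,-9 \right)} + Z{\left(4 \right)}\right)^{2} = \left(\left(11 - 9\right) + 2 \cdot 4\right)^{2} = \left(2 + 8\right)^{2} = 10^{2} = 100$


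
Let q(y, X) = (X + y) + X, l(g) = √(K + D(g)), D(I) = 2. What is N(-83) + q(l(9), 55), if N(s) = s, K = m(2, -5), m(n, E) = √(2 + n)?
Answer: 29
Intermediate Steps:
K = 2 (K = √(2 + 2) = √4 = 2)
l(g) = 2 (l(g) = √(2 + 2) = √4 = 2)
q(y, X) = y + 2*X
N(-83) + q(l(9), 55) = -83 + (2 + 2*55) = -83 + (2 + 110) = -83 + 112 = 29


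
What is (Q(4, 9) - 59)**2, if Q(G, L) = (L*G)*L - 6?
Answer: 67081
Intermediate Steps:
Q(G, L) = -6 + G*L**2 (Q(G, L) = (G*L)*L - 6 = G*L**2 - 6 = -6 + G*L**2)
(Q(4, 9) - 59)**2 = ((-6 + 4*9**2) - 59)**2 = ((-6 + 4*81) - 59)**2 = ((-6 + 324) - 59)**2 = (318 - 59)**2 = 259**2 = 67081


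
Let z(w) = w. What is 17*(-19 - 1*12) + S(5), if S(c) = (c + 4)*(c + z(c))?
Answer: -437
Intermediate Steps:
S(c) = 2*c*(4 + c) (S(c) = (c + 4)*(c + c) = (4 + c)*(2*c) = 2*c*(4 + c))
17*(-19 - 1*12) + S(5) = 17*(-19 - 1*12) + 2*5*(4 + 5) = 17*(-19 - 12) + 2*5*9 = 17*(-31) + 90 = -527 + 90 = -437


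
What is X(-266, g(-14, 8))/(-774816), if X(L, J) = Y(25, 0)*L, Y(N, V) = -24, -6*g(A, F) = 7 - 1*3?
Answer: -19/2306 ≈ -0.0082394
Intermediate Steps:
g(A, F) = -⅔ (g(A, F) = -(7 - 1*3)/6 = -(7 - 3)/6 = -⅙*4 = -⅔)
X(L, J) = -24*L
X(-266, g(-14, 8))/(-774816) = -24*(-266)/(-774816) = 6384*(-1/774816) = -19/2306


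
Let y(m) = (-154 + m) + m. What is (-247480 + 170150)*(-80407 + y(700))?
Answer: 6121520130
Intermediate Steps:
y(m) = -154 + 2*m
(-247480 + 170150)*(-80407 + y(700)) = (-247480 + 170150)*(-80407 + (-154 + 2*700)) = -77330*(-80407 + (-154 + 1400)) = -77330*(-80407 + 1246) = -77330*(-79161) = 6121520130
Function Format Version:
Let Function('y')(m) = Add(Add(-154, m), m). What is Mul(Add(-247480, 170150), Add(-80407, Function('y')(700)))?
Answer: 6121520130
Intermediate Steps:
Function('y')(m) = Add(-154, Mul(2, m))
Mul(Add(-247480, 170150), Add(-80407, Function('y')(700))) = Mul(Add(-247480, 170150), Add(-80407, Add(-154, Mul(2, 700)))) = Mul(-77330, Add(-80407, Add(-154, 1400))) = Mul(-77330, Add(-80407, 1246)) = Mul(-77330, -79161) = 6121520130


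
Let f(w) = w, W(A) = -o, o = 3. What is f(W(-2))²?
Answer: 9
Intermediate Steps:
W(A) = -3 (W(A) = -1*3 = -3)
f(W(-2))² = (-3)² = 9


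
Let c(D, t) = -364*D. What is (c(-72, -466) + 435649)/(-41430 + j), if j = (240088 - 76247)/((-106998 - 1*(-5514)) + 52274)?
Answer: -22727982970/2038934141 ≈ -11.147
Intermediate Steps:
j = -163841/49210 (j = 163841/((-106998 + 5514) + 52274) = 163841/(-101484 + 52274) = 163841/(-49210) = 163841*(-1/49210) = -163841/49210 ≈ -3.3294)
(c(-72, -466) + 435649)/(-41430 + j) = (-364*(-72) + 435649)/(-41430 - 163841/49210) = (26208 + 435649)/(-2038934141/49210) = 461857*(-49210/2038934141) = -22727982970/2038934141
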